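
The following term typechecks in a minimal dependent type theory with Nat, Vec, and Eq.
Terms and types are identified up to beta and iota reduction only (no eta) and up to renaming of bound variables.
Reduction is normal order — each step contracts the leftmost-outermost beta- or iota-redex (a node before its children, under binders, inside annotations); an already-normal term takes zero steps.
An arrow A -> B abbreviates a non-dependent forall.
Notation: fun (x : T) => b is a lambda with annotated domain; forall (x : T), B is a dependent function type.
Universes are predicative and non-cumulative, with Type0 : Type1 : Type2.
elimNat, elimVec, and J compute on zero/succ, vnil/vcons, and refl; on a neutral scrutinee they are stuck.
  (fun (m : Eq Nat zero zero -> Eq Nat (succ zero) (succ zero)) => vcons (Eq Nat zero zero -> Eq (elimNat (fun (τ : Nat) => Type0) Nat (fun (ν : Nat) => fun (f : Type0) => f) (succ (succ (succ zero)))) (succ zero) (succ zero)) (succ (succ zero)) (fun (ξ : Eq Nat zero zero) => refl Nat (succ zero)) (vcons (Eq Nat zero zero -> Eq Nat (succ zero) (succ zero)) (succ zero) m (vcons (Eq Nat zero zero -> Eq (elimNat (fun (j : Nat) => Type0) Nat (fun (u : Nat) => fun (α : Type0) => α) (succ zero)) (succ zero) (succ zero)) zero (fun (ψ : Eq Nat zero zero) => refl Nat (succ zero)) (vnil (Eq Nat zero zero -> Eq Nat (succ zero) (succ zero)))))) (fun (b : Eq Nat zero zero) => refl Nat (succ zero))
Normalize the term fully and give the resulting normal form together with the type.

reduced normal form:
  vcons (Eq Nat zero zero -> Eq Nat (succ zero) (succ zero)) (succ (succ zero)) (fun (m : Eq Nat zero zero) => refl Nat (succ zero)) (vcons (Eq Nat zero zero -> Eq Nat (succ zero) (succ zero)) (succ zero) (fun (τ : Eq Nat zero zero) => refl Nat (succ zero)) (vcons (Eq Nat zero zero -> Eq Nat (succ zero) (succ zero)) zero (fun (ν : Eq Nat zero zero) => refl Nat (succ zero)) (vnil (Eq Nat zero zero -> Eq Nat (succ zero) (succ zero)))))
the term's type:
  Vec (Eq Nat zero zero -> Eq Nat (succ zero) (succ zero)) (succ (succ (succ zero)))
observation: normalization takes exactly 15 steps under the normal-order strategy.


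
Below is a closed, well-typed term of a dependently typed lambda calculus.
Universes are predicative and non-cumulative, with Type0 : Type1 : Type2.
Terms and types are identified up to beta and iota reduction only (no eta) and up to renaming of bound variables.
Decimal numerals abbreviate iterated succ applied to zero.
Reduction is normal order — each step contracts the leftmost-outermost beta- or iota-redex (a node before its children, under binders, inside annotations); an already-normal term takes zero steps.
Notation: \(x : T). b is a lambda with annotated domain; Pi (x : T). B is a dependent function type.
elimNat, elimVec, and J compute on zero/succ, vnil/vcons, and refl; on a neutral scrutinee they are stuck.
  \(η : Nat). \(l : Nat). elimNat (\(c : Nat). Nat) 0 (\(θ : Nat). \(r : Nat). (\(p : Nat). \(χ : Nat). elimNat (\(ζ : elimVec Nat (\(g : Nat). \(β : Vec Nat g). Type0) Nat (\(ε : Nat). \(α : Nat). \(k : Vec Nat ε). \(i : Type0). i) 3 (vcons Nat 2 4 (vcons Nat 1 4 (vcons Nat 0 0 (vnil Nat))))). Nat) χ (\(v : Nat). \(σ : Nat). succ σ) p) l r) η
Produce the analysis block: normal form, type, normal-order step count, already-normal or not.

normal form:
  \(η : Nat). \(l : Nat). elimNat (\(c : Nat). Nat) 0 (\(θ : Nat). \(r : Nat). elimNat (\(p : Nat). Nat) r (\(χ : Nat). \(ζ : Nat). succ ζ) l) η
the term's type:
  Pi (η : Nat). Pi (l : Nat). Nat
normal-order step count: 18
started in normal form: no
first redex: a beta-redex


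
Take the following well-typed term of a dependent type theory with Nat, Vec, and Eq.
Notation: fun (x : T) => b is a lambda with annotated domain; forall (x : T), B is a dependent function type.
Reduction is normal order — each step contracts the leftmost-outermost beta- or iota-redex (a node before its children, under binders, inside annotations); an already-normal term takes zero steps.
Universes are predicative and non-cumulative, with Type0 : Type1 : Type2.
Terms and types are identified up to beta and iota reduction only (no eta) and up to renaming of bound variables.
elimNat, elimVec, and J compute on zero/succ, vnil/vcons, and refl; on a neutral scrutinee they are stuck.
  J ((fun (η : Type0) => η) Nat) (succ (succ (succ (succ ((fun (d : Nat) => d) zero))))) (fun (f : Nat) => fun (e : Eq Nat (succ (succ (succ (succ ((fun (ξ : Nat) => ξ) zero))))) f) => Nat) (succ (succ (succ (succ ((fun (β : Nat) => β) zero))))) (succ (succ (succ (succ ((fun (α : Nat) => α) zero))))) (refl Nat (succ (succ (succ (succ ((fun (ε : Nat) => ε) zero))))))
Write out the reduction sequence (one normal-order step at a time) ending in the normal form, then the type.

normal-order reduction sequence:
  J ((fun (η : Type0) => η) Nat) (succ (succ (succ (succ ((fun (d : Nat) => d) zero))))) (fun (f : Nat) => fun (e : Eq Nat (succ (succ (succ (succ ((fun (ξ : Nat) => ξ) zero))))) f) => Nat) (succ (succ (succ (succ ((fun (β : Nat) => β) zero))))) (succ (succ (succ (succ ((fun (α : Nat) => α) zero))))) (refl Nat (succ (succ (succ (succ ((fun (ε : Nat) => ε) zero))))))
  ~> succ (succ (succ (succ ((fun (η : Nat) => η) zero))))
  ~> succ (succ (succ (succ zero)))
type:
  Nat


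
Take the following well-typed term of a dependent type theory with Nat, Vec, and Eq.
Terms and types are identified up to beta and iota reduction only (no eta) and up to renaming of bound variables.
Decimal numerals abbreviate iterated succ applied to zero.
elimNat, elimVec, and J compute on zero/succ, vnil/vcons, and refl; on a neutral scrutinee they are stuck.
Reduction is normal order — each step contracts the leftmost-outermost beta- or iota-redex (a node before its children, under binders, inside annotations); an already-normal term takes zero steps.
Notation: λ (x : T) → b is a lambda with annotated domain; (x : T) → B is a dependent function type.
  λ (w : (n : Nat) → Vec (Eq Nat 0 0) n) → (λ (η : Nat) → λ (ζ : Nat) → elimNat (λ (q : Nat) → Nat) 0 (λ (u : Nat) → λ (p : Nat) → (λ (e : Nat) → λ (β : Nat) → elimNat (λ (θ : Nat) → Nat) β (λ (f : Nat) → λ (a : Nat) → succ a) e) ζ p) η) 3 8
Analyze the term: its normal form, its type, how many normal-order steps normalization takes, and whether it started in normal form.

resulting normal form:
  λ (w : (n : Nat) → Vec (Eq Nat 0 0) n) → 24
the term's type:
  (w : (n : Nat) → Vec (Eq Nat 0 0) n) → Nat
steps to reach normal form (normal order): 93
started in normal form: no
first redex: a beta-redex


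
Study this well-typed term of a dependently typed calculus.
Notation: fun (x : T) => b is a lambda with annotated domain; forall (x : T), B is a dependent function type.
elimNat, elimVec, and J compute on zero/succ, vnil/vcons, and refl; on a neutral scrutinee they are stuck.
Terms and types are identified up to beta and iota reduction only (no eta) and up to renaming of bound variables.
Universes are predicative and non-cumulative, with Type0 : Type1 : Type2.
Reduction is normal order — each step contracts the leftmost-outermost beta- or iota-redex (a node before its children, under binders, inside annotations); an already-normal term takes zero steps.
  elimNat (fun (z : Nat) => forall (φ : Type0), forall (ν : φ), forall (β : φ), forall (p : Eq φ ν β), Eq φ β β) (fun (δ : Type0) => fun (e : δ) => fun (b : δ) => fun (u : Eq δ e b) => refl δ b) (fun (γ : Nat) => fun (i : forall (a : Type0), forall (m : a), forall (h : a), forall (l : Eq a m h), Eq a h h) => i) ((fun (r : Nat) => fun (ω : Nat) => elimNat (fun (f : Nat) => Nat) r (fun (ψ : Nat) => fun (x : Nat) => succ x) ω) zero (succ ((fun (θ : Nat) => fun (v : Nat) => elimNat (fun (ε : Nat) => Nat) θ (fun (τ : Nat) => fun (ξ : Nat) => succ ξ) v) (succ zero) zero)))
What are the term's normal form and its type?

reduced normal form:
  fun (z : Type0) => fun (φ : z) => fun (ν : z) => fun (β : Eq z φ ν) => refl z ν
the term's type:
  forall (z : Type0), forall (φ : z), forall (ν : z), forall (β : Eq z φ ν), Eq z ν ν
observation: 19 normal-order steps normalize the term, beginning with a beta-redex.


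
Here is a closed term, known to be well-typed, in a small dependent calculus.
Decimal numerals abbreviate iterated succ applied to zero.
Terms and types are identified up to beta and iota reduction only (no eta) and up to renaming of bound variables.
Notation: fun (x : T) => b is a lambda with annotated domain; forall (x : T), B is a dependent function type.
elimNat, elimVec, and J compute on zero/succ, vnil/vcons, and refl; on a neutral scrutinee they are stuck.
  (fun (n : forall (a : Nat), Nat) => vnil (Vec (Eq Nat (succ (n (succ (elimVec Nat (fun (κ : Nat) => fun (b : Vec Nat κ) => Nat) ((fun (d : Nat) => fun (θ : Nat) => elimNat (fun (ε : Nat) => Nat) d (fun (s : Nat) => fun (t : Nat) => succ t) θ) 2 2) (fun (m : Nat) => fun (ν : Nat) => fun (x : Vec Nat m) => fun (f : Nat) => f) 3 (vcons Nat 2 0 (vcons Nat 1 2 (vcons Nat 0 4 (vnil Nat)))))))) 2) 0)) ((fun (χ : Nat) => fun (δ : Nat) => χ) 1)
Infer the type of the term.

inferred type:
  Vec (Vec (Eq Nat 2 2) 0) 0


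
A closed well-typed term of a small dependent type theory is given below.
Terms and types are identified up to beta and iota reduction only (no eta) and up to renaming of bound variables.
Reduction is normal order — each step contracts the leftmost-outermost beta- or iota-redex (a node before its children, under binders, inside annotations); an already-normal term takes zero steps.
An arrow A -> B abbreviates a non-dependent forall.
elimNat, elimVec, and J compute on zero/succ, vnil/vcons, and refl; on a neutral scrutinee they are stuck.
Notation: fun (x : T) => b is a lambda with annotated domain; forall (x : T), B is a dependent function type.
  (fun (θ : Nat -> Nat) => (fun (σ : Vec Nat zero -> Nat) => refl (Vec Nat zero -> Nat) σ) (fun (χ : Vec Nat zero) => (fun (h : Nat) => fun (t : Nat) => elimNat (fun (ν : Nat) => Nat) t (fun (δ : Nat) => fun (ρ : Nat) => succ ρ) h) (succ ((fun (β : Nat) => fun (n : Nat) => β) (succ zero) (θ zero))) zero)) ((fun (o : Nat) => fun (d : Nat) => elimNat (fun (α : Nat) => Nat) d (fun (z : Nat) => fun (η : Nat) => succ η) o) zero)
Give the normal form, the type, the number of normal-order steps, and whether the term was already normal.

normal form:
  refl (Vec Nat zero -> Nat) (fun (θ : Vec Nat zero) => succ (succ zero))
type:
  Eq (Vec Nat zero -> Nat) (fun (θ : Vec Nat zero) => succ (succ zero)) (fun (σ : Vec Nat zero) => succ (succ zero))
normal-order step count: 13
already normal: no
first contracted redex: a beta-redex


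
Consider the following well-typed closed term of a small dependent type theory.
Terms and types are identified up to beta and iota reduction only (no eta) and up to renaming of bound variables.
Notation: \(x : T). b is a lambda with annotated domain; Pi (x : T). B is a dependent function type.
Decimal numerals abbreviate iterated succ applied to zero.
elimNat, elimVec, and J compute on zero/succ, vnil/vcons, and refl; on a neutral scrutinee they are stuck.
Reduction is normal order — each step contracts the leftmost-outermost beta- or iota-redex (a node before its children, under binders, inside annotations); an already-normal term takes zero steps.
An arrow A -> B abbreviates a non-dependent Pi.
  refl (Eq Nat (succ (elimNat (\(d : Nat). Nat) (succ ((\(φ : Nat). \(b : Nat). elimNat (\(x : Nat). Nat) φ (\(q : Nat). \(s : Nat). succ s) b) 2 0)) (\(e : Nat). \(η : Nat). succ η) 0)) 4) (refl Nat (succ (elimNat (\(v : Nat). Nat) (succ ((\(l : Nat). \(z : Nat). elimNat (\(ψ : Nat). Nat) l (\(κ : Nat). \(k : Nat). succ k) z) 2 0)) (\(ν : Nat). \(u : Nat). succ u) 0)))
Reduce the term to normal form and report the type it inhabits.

resulting normal form:
  refl (Eq Nat 4 4) (refl Nat 4)
inferred type:
  Eq (Eq Nat 4 4) (refl Nat 4) (refl Nat 4)


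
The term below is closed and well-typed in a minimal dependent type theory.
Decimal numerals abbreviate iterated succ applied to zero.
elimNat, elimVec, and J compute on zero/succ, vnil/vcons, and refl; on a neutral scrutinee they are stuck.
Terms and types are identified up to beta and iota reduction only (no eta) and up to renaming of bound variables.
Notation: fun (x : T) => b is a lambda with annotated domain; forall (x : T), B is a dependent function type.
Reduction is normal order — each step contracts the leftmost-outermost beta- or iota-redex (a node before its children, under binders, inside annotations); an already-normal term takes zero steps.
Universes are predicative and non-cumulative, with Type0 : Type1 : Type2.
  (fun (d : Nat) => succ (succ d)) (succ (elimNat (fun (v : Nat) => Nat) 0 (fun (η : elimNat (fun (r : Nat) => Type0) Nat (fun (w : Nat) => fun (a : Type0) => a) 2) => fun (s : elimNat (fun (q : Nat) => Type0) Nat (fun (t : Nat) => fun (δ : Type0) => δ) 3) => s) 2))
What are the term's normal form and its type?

reduced normal form:
  3
type:
  Nat
observation: 8 normal-order steps normalize the term, beginning with a beta-redex.


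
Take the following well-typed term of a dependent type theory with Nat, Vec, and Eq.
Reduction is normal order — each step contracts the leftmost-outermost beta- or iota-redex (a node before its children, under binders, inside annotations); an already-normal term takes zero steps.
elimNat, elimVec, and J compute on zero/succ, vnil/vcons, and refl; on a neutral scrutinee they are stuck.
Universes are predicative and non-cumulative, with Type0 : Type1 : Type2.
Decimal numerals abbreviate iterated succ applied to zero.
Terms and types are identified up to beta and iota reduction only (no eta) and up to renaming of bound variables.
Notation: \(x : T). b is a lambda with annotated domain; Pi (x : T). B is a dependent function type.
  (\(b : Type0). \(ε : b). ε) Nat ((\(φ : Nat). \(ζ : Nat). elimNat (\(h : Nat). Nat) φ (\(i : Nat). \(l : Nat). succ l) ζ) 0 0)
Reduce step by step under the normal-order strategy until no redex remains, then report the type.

normal-order reduction sequence:
  (\(b : Type0). \(ε : b). ε) Nat ((\(φ : Nat). \(ζ : Nat). elimNat (\(h : Nat). Nat) φ (\(i : Nat). \(l : Nat). succ l) ζ) 0 0)
  ~> (\(b : Nat). b) ((\(ε : Nat). \(φ : Nat). elimNat (\(ζ : Nat). Nat) ε (\(h : Nat). \(i : Nat). succ i) φ) 0 0)
  ~> (\(b : Nat). \(ε : Nat). elimNat (\(φ : Nat). Nat) b (\(ζ : Nat). \(h : Nat). succ h) ε) 0 0
  ~> (\(b : Nat). elimNat (\(ε : Nat). Nat) 0 (\(φ : Nat). \(ζ : Nat). succ ζ) b) 0
  ~> elimNat (\(b : Nat). Nat) 0 (\(ε : Nat). \(φ : Nat). succ φ) 0
  ~> 0
type:
  Nat


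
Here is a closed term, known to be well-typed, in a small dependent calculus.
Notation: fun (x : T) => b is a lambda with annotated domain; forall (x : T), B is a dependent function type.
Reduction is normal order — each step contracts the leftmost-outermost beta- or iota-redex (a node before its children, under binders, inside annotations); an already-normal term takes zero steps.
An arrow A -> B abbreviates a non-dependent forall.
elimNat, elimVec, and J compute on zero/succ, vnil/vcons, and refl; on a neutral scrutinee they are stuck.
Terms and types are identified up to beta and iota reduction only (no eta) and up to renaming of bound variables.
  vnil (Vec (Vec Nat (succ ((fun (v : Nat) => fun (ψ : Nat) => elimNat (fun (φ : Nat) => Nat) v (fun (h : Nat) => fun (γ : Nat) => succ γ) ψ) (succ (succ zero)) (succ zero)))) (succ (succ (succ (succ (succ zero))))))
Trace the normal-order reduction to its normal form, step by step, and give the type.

normal-order reduction:
  vnil (Vec (Vec Nat (succ ((fun (v : Nat) => fun (ψ : Nat) => elimNat (fun (φ : Nat) => Nat) v (fun (h : Nat) => fun (γ : Nat) => succ γ) ψ) (succ (succ zero)) (succ zero)))) (succ (succ (succ (succ (succ zero))))))
  ~> vnil (Vec (Vec Nat (succ ((fun (v : Nat) => elimNat (fun (ψ : Nat) => Nat) (succ (succ zero)) (fun (φ : Nat) => fun (h : Nat) => succ h) v) (succ zero)))) (succ (succ (succ (succ (succ zero))))))
  ~> vnil (Vec (Vec Nat (succ (elimNat (fun (v : Nat) => Nat) (succ (succ zero)) (fun (ψ : Nat) => fun (φ : Nat) => succ φ) (succ zero)))) (succ (succ (succ (succ (succ zero))))))
  ~> vnil (Vec (Vec Nat (succ ((fun (v : Nat) => fun (ψ : Nat) => succ ψ) zero (elimNat (fun (φ : Nat) => Nat) (succ (succ zero)) (fun (h : Nat) => fun (γ : Nat) => succ γ) zero)))) (succ (succ (succ (succ (succ zero))))))
  ~> vnil (Vec (Vec Nat (succ ((fun (v : Nat) => succ v) (elimNat (fun (ψ : Nat) => Nat) (succ (succ zero)) (fun (φ : Nat) => fun (h : Nat) => succ h) zero)))) (succ (succ (succ (succ (succ zero))))))
  ~> vnil (Vec (Vec Nat (succ (succ (elimNat (fun (v : Nat) => Nat) (succ (succ zero)) (fun (ψ : Nat) => fun (φ : Nat) => succ φ) zero)))) (succ (succ (succ (succ (succ zero))))))
  ~> vnil (Vec (Vec Nat (succ (succ (succ (succ zero))))) (succ (succ (succ (succ (succ zero))))))
type:
  Vec (Vec (Vec Nat (succ (succ (succ (succ zero))))) (succ (succ (succ (succ (succ zero)))))) zero


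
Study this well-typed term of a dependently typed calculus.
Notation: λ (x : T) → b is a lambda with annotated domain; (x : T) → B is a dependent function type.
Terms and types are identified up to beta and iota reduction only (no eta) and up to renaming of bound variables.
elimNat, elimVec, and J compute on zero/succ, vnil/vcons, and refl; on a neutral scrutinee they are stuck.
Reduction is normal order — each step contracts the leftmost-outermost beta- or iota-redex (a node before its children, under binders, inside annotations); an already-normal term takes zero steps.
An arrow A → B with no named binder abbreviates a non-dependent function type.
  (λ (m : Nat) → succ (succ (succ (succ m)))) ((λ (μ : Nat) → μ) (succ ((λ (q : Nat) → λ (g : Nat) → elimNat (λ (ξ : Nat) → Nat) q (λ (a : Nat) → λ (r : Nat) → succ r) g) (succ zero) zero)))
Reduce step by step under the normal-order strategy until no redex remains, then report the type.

normal-order reduction:
  (λ (m : Nat) → succ (succ (succ (succ m)))) ((λ (μ : Nat) → μ) (succ ((λ (q : Nat) → λ (g : Nat) → elimNat (λ (ξ : Nat) → Nat) q (λ (a : Nat) → λ (r : Nat) → succ r) g) (succ zero) zero)))
  ~> succ (succ (succ (succ ((λ (m : Nat) → m) (succ ((λ (μ : Nat) → λ (q : Nat) → elimNat (λ (g : Nat) → Nat) μ (λ (ξ : Nat) → λ (a : Nat) → succ a) q) (succ zero) zero))))))
  ~> succ (succ (succ (succ (succ ((λ (m : Nat) → λ (μ : Nat) → elimNat (λ (q : Nat) → Nat) m (λ (g : Nat) → λ (ξ : Nat) → succ ξ) μ) (succ zero) zero)))))
  ~> succ (succ (succ (succ (succ ((λ (m : Nat) → elimNat (λ (μ : Nat) → Nat) (succ zero) (λ (q : Nat) → λ (g : Nat) → succ g) m) zero)))))
  ~> succ (succ (succ (succ (succ (elimNat (λ (m : Nat) → Nat) (succ zero) (λ (μ : Nat) → λ (q : Nat) → succ q) zero)))))
  ~> succ (succ (succ (succ (succ (succ zero)))))
type:
  Nat


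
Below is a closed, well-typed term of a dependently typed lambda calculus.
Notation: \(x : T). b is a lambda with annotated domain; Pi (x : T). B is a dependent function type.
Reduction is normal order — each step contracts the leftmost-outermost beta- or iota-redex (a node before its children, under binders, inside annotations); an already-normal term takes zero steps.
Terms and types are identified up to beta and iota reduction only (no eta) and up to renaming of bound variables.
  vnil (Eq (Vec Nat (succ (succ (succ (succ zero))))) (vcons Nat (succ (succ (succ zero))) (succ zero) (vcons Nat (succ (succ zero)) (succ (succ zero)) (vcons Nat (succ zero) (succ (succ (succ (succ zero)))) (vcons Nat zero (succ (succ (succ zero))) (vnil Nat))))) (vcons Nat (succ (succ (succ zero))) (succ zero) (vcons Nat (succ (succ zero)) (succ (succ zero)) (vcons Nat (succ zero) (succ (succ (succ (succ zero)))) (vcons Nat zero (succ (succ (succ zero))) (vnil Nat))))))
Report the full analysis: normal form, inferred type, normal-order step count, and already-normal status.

reduced normal form:
  vnil (Eq (Vec Nat (succ (succ (succ (succ zero))))) (vcons Nat (succ (succ (succ zero))) (succ zero) (vcons Nat (succ (succ zero)) (succ (succ zero)) (vcons Nat (succ zero) (succ (succ (succ (succ zero)))) (vcons Nat zero (succ (succ (succ zero))) (vnil Nat))))) (vcons Nat (succ (succ (succ zero))) (succ zero) (vcons Nat (succ (succ zero)) (succ (succ zero)) (vcons Nat (succ zero) (succ (succ (succ (succ zero)))) (vcons Nat zero (succ (succ (succ zero))) (vnil Nat))))))
type:
  Vec (Eq (Vec Nat (succ (succ (succ (succ zero))))) (vcons Nat (succ (succ (succ zero))) (succ zero) (vcons Nat (succ (succ zero)) (succ (succ zero)) (vcons Nat (succ zero) (succ (succ (succ (succ zero)))) (vcons Nat zero (succ (succ (succ zero))) (vnil Nat))))) (vcons Nat (succ (succ (succ zero))) (succ zero) (vcons Nat (succ (succ zero)) (succ (succ zero)) (vcons Nat (succ zero) (succ (succ (succ (succ zero)))) (vcons Nat zero (succ (succ (succ zero))) (vnil Nat)))))) zero
reduction steps (normal order): 0
term was already normal: yes


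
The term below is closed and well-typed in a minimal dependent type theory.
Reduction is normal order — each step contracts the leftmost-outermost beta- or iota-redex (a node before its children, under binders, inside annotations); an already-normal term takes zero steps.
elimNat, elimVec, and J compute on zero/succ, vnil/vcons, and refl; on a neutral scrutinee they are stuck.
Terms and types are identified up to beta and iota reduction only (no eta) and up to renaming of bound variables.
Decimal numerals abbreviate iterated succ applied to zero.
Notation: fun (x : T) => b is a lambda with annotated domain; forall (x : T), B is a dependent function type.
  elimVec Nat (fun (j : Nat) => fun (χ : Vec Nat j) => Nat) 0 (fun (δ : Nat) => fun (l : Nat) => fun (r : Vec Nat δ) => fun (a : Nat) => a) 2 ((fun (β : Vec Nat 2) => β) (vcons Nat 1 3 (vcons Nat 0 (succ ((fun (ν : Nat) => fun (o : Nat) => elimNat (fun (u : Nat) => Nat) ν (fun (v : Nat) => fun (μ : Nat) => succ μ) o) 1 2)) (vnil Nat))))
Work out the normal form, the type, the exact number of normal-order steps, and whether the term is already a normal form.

resulting normal form:
  0
type:
  Nat
reduction steps (normal order): 12
term was already normal: no
first contracted redex: a beta-redex


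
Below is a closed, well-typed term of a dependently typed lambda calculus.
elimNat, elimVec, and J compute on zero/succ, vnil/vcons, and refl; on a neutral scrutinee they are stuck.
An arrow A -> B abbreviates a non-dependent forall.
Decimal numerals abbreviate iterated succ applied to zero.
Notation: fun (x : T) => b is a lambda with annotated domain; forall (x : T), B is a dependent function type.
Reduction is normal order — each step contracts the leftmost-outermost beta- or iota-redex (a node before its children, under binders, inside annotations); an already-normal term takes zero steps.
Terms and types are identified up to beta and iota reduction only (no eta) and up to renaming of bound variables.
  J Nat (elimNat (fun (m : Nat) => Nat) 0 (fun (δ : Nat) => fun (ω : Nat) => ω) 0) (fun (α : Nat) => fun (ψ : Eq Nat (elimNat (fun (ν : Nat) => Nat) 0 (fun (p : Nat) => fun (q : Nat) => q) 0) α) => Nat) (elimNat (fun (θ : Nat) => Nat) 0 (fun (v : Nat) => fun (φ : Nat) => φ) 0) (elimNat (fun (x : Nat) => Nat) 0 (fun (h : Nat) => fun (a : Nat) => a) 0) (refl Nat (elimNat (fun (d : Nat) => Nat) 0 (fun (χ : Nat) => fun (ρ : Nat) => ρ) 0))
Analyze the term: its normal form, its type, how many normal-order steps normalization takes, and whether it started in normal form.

normal form:
  0
inferred type:
  Nat
reduction steps (normal order): 2
started in normal form: no
first contracted redex: a J iota-redex


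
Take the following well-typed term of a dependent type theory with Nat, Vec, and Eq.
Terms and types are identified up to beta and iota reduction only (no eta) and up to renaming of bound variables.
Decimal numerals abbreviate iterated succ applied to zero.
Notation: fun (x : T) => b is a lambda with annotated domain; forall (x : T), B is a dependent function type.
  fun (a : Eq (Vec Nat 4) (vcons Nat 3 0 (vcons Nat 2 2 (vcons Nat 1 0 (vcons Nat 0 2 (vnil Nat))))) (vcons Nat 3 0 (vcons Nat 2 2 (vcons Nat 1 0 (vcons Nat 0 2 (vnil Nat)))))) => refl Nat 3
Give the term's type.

inferred type:
  forall (a : Eq (Vec Nat 4) (vcons Nat 3 0 (vcons Nat 2 2 (vcons Nat 1 0 (vcons Nat 0 2 (vnil Nat))))) (vcons Nat 3 0 (vcons Nat 2 2 (vcons Nat 1 0 (vcons Nat 0 2 (vnil Nat)))))), Eq Nat 3 3


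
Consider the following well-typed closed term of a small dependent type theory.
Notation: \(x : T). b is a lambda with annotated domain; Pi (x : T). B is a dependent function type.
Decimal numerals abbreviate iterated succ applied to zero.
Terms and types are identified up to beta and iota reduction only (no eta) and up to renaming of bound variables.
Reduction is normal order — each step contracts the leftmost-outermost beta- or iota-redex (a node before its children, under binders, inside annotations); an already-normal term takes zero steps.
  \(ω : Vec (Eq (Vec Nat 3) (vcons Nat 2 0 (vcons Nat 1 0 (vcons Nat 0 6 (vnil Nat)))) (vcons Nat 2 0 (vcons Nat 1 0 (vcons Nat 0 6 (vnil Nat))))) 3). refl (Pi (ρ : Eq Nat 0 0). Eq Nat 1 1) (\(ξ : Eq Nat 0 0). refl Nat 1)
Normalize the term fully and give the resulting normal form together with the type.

normal form:
  \(ω : Vec (Eq (Vec Nat 3) (vcons Nat 2 0 (vcons Nat 1 0 (vcons Nat 0 6 (vnil Nat)))) (vcons Nat 2 0 (vcons Nat 1 0 (vcons Nat 0 6 (vnil Nat))))) 3). refl (Pi (ρ : Eq Nat 0 0). Eq Nat 1 1) (\(ξ : Eq Nat 0 0). refl Nat 1)
the term's type:
  Pi (ω : Vec (Eq (Vec Nat 3) (vcons Nat 2 0 (vcons Nat 1 0 (vcons Nat 0 6 (vnil Nat)))) (vcons Nat 2 0 (vcons Nat 1 0 (vcons Nat 0 6 (vnil Nat))))) 3). Eq (Pi (ρ : Eq Nat 0 0). Eq Nat 1 1) (\(ξ : Eq Nat 0 0). refl Nat 1) (\(t : Eq Nat 0 0). refl Nat 1)


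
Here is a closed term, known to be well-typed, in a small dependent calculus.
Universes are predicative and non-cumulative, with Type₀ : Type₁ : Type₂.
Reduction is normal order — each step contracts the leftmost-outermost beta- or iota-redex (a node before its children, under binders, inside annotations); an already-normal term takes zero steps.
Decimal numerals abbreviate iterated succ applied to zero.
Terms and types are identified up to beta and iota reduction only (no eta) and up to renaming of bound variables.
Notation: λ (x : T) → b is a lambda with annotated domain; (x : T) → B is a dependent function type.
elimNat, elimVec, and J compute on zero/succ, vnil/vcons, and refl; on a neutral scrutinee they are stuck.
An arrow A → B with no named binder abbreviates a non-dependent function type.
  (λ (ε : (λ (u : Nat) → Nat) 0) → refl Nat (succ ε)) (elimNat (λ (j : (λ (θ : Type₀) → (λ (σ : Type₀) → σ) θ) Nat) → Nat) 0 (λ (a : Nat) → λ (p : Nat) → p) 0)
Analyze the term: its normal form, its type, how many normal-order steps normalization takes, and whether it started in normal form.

reduced normal form:
  refl Nat 1
inferred type:
  Eq Nat 1 1
reduction steps (normal order): 2
term was already normal: no
first contracted redex: a beta-redex


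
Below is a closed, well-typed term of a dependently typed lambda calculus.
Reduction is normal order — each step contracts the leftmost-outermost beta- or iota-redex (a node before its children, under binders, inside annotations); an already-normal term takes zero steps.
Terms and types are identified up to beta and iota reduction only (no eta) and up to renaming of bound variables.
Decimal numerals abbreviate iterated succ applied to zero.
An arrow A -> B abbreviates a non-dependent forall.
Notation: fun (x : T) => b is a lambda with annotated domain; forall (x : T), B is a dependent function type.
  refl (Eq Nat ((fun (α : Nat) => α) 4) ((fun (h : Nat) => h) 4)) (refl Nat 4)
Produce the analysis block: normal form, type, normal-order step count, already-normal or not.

reduced normal form:
  refl (Eq Nat 4 4) (refl Nat 4)
the term's type:
  Eq (Eq Nat 4 4) (refl Nat 4) (refl Nat 4)
reduction steps (normal order): 2
already normal: no
first redex: a beta-redex


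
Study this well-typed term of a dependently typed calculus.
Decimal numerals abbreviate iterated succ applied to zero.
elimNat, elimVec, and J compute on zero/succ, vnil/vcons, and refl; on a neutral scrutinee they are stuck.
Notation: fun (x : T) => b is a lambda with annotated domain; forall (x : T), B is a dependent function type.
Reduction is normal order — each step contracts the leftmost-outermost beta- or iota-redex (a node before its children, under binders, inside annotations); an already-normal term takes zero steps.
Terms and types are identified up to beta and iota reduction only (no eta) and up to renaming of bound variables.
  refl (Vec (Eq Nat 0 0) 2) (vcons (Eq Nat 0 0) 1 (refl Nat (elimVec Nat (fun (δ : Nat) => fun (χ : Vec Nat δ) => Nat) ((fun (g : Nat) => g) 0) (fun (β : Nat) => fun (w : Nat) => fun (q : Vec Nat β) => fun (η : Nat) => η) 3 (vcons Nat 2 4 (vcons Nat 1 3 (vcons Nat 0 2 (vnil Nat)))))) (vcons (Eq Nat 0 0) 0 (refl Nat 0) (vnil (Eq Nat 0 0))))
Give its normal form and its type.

resulting normal form:
  refl (Vec (Eq Nat 0 0) 2) (vcons (Eq Nat 0 0) 1 (refl Nat 0) (vcons (Eq Nat 0 0) 0 (refl Nat 0) (vnil (Eq Nat 0 0))))
inferred type:
  Eq (Vec (Eq Nat 0 0) 2) (vcons (Eq Nat 0 0) 1 (refl Nat 0) (vcons (Eq Nat 0 0) 0 (refl Nat 0) (vnil (Eq Nat 0 0)))) (vcons (Eq Nat 0 0) 1 (refl Nat 0) (vcons (Eq Nat 0 0) 0 (refl Nat 0) (vnil (Eq Nat 0 0))))


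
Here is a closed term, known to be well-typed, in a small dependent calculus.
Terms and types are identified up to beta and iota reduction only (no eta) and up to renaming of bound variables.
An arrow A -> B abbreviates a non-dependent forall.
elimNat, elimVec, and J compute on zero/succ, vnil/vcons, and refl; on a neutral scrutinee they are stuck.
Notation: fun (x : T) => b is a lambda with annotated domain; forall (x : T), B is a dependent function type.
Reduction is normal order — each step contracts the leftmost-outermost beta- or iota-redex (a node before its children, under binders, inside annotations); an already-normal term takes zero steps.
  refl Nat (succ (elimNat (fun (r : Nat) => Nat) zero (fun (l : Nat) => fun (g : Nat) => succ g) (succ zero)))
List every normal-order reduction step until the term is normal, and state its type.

normal-order reduction sequence:
  refl Nat (succ (elimNat (fun (r : Nat) => Nat) zero (fun (l : Nat) => fun (g : Nat) => succ g) (succ zero)))
  ~> refl Nat (succ ((fun (r : Nat) => fun (l : Nat) => succ l) zero (elimNat (fun (g : Nat) => Nat) zero (fun (c : Nat) => fun (φ : Nat) => succ φ) zero)))
  ~> refl Nat (succ ((fun (r : Nat) => succ r) (elimNat (fun (l : Nat) => Nat) zero (fun (g : Nat) => fun (c : Nat) => succ c) zero)))
  ~> refl Nat (succ (succ (elimNat (fun (r : Nat) => Nat) zero (fun (l : Nat) => fun (g : Nat) => succ g) zero)))
  ~> refl Nat (succ (succ zero))
type:
  Eq Nat (succ (succ zero)) (succ (succ zero))


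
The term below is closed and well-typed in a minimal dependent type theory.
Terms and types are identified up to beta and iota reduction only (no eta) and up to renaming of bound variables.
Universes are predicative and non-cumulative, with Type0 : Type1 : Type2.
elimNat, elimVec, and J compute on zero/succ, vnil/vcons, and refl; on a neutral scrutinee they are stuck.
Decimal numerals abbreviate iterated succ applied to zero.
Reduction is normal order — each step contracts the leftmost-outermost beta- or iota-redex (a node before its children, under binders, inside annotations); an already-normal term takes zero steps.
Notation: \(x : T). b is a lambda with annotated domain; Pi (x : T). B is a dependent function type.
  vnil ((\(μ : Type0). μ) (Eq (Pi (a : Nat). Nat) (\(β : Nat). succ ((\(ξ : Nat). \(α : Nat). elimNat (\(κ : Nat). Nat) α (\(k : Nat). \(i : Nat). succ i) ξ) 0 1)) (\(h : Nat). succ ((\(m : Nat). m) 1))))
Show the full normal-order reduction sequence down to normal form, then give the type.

normal-order reduction:
  vnil ((\(μ : Type0). μ) (Eq (Pi (a : Nat). Nat) (\(β : Nat). succ ((\(ξ : Nat). \(α : Nat). elimNat (\(κ : Nat). Nat) α (\(k : Nat). \(i : Nat). succ i) ξ) 0 1)) (\(h : Nat). succ ((\(m : Nat). m) 1))))
  ~> vnil (Eq (Pi (μ : Nat). Nat) (\(a : Nat). succ ((\(β : Nat). \(ξ : Nat). elimNat (\(α : Nat). Nat) ξ (\(κ : Nat). \(k : Nat). succ k) β) 0 1)) (\(i : Nat). succ ((\(h : Nat). h) 1)))
  ~> vnil (Eq (Pi (μ : Nat). Nat) (\(a : Nat). succ ((\(β : Nat). elimNat (\(ξ : Nat). Nat) β (\(α : Nat). \(κ : Nat). succ κ) 0) 1)) (\(k : Nat). succ ((\(i : Nat). i) 1)))
  ~> vnil (Eq (Pi (μ : Nat). Nat) (\(a : Nat). succ (elimNat (\(β : Nat). Nat) 1 (\(ξ : Nat). \(α : Nat). succ α) 0)) (\(κ : Nat). succ ((\(k : Nat). k) 1)))
  ~> vnil (Eq (Pi (μ : Nat). Nat) (\(a : Nat). 2) (\(β : Nat). succ ((\(ξ : Nat). ξ) 1)))
  ~> vnil (Eq (Pi (μ : Nat). Nat) (\(a : Nat). 2) (\(β : Nat). 2))
type:
  Vec (Eq (Pi (μ : Nat). Nat) (\(a : Nat). 2) (\(β : Nat). 2)) 0


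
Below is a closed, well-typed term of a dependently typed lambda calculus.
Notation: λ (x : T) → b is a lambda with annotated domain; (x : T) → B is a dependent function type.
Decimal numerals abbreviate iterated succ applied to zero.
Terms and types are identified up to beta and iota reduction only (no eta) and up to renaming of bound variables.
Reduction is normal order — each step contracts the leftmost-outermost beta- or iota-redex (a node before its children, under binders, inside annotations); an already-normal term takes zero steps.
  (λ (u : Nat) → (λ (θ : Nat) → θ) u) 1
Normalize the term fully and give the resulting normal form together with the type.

reduced normal form:
  1
inferred type:
  Nat
observation: the leftmost-outermost redex is a beta-redex, and normalization takes 2 steps.


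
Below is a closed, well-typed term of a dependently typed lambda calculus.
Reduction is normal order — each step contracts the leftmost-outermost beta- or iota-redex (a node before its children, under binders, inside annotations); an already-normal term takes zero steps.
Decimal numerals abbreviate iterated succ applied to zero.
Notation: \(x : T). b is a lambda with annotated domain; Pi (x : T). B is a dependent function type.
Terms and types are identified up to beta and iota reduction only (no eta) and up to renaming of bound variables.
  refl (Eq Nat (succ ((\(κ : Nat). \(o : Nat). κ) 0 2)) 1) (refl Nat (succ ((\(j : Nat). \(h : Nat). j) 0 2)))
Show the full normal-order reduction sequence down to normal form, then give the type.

normal-order reduction sequence:
  refl (Eq Nat (succ ((\(κ : Nat). \(o : Nat). κ) 0 2)) 1) (refl Nat (succ ((\(j : Nat). \(h : Nat). j) 0 2)))
  ~> refl (Eq Nat (succ ((\(κ : Nat). 0) 2)) 1) (refl Nat (succ ((\(o : Nat). \(j : Nat). o) 0 2)))
  ~> refl (Eq Nat 1 1) (refl Nat (succ ((\(κ : Nat). \(o : Nat). κ) 0 2)))
  ~> refl (Eq Nat 1 1) (refl Nat (succ ((\(κ : Nat). 0) 2)))
  ~> refl (Eq Nat 1 1) (refl Nat 1)
the term's type:
  Eq (Eq Nat 1 1) (refl Nat 1) (refl Nat 1)


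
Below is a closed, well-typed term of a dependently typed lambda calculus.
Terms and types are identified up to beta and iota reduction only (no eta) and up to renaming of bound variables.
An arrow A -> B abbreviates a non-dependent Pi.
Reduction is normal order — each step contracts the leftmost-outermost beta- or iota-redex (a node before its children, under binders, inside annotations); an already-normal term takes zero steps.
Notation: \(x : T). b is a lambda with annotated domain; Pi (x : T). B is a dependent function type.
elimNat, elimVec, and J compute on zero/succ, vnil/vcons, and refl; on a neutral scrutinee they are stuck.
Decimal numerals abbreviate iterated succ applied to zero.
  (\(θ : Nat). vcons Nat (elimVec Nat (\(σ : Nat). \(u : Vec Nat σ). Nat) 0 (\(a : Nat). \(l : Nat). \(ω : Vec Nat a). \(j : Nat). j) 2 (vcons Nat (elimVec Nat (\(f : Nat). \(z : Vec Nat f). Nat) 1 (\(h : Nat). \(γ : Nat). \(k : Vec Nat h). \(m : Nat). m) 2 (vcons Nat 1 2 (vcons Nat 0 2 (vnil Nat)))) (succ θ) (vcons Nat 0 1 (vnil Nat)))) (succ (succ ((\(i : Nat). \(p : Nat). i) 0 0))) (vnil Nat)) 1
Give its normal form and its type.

normal form:
  vcons Nat 0 2 (vnil Nat)
type:
  Vec Nat 1


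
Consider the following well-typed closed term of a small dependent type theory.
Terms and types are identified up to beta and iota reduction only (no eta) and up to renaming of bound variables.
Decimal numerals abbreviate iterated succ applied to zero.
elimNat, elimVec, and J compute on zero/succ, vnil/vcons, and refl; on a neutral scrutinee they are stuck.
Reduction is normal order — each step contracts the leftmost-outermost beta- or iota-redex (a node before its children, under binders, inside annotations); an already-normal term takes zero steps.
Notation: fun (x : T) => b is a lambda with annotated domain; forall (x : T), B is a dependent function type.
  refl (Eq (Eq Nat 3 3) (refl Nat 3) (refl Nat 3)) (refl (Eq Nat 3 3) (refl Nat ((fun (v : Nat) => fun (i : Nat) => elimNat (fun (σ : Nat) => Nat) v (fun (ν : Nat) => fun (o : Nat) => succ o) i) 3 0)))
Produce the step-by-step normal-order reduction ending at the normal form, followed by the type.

reduction (normal order):
  refl (Eq (Eq Nat 3 3) (refl Nat 3) (refl Nat 3)) (refl (Eq Nat 3 3) (refl Nat ((fun (v : Nat) => fun (i : Nat) => elimNat (fun (σ : Nat) => Nat) v (fun (ν : Nat) => fun (o : Nat) => succ o) i) 3 0)))
  ~> refl (Eq (Eq Nat 3 3) (refl Nat 3) (refl Nat 3)) (refl (Eq Nat 3 3) (refl Nat ((fun (v : Nat) => elimNat (fun (i : Nat) => Nat) 3 (fun (σ : Nat) => fun (ν : Nat) => succ ν) v) 0)))
  ~> refl (Eq (Eq Nat 3 3) (refl Nat 3) (refl Nat 3)) (refl (Eq Nat 3 3) (refl Nat (elimNat (fun (v : Nat) => Nat) 3 (fun (i : Nat) => fun (σ : Nat) => succ σ) 0)))
  ~> refl (Eq (Eq Nat 3 3) (refl Nat 3) (refl Nat 3)) (refl (Eq Nat 3 3) (refl Nat 3))
inferred type:
  Eq (Eq (Eq Nat 3 3) (refl Nat 3) (refl Nat 3)) (refl (Eq Nat 3 3) (refl Nat 3)) (refl (Eq Nat 3 3) (refl Nat 3))


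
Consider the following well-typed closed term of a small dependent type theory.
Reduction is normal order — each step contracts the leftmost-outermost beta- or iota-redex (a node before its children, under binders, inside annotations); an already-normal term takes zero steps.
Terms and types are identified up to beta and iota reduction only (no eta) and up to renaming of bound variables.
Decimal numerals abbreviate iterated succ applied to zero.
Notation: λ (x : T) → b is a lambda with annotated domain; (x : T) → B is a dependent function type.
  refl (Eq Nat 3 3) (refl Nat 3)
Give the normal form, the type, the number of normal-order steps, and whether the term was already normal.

normal form:
  refl (Eq Nat 3 3) (refl Nat 3)
inferred type:
  Eq (Eq Nat 3 3) (refl Nat 3) (refl Nat 3)
steps to reach normal form (normal order): 0
already normal: yes


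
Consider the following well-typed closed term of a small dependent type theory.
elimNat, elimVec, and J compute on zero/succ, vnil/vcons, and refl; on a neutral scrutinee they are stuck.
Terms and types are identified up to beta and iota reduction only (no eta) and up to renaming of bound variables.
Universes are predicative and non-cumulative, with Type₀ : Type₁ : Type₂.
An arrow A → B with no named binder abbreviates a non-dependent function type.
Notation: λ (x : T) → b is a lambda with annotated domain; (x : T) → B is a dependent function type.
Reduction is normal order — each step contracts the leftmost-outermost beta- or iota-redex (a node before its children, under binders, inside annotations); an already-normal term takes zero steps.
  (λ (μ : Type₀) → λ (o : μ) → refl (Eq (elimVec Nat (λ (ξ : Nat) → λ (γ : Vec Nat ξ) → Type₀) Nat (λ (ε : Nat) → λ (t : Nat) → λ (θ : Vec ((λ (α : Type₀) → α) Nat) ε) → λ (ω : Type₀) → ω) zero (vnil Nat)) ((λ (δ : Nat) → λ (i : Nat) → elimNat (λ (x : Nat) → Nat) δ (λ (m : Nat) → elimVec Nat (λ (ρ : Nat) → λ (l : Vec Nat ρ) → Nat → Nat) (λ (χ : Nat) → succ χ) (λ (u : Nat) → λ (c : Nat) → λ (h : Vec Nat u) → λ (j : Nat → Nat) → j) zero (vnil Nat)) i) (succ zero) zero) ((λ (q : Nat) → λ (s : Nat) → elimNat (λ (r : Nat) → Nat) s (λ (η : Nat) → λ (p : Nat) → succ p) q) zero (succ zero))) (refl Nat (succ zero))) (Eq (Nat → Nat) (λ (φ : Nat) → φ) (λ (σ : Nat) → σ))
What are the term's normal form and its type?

normal form:
  λ (μ : Eq (Nat → Nat) (λ (o : Nat) → o) (λ (ξ : Nat) → ξ)) → refl (Eq Nat (succ zero) (succ zero)) (refl Nat (succ zero))
the term's type:
  Eq (Nat → Nat) (λ (μ : Nat) → μ) (λ (o : Nat) → o) → Eq (Eq Nat (succ zero) (succ zero)) (refl Nat (succ zero)) (refl Nat (succ zero))
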